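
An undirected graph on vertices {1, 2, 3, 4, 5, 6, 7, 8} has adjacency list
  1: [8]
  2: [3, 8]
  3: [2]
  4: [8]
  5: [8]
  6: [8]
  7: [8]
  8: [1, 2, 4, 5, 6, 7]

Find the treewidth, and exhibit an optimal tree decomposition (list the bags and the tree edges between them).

Every bag has size at most 2, so the width is 2 − 1 = 1 and tw(G) ≤ 1. Since G has at least one edge (e.g. 8–6), it is not an edgeless graph, so tw(G) ≥ 1. Combining the bounds, tw(G) = 1.

Treewidth 1.
One such decomposition:
Bags: B1 = {6, 8}  B2 = {4, 8}  B3 = {2, 8}  B4 = {1, 8}  B5 = {7, 8}  B6 = {5, 8}  B7 = {2, 3}
Tree: B1–B2, B1–B3, B3–B4, B3–B5, B4–B6, B3–B7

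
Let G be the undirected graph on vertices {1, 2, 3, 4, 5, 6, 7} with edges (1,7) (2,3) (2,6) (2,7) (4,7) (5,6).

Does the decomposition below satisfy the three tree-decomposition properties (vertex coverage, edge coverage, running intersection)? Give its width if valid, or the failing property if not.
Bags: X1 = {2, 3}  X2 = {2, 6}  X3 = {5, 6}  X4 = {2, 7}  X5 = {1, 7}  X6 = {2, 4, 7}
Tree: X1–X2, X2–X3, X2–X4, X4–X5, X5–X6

No — bags containing vertex 2 are not connected in the tree.

A tree decomposition must satisfy three properties: every vertex lies in some bag; for every edge, both endpoints lie together in some bag; and for every vertex, the bags containing it form a connected subtree. Here bags containing vertex 2 are not connected in the tree, so the decomposition is invalid.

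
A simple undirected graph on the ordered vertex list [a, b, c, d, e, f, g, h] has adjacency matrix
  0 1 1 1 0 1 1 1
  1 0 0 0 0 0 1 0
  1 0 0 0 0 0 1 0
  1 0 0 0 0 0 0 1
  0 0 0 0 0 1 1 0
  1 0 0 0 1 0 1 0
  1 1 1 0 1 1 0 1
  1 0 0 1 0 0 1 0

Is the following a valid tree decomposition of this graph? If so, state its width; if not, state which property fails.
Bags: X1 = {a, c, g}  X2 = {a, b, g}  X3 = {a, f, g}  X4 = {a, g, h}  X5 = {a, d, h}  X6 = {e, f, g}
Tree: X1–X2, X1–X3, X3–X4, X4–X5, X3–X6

Yes; width 2.

Checking the three conditions: (i) the bags cover all of {a, b, c, d, e, f, g, h}; (ii) for each edge, some bag contains both endpoints; (iii) the bags containing any fixed vertex form a subtree. All hold, so the decomposition is valid with width 3 − 1 = 2.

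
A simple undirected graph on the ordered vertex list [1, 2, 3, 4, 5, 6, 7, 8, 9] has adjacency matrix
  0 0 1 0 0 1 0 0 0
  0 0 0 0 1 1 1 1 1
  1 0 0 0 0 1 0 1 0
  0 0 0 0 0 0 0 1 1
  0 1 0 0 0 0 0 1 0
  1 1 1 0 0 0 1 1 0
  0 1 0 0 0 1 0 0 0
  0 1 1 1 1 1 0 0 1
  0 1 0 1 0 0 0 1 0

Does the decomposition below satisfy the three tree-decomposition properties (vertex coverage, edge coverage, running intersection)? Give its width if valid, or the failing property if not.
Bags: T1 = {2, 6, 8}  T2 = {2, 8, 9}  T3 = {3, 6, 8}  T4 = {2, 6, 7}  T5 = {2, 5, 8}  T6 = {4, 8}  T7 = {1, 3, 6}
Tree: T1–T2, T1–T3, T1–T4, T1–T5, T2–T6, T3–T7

A tree decomposition must satisfy three properties: every vertex lies in some bag; for every edge, both endpoints lie together in some bag; and for every vertex, the bags containing it form a connected subtree. Here edge (9,4) lies in no bag, so the decomposition is invalid.

No — edge (9,4) lies in no bag.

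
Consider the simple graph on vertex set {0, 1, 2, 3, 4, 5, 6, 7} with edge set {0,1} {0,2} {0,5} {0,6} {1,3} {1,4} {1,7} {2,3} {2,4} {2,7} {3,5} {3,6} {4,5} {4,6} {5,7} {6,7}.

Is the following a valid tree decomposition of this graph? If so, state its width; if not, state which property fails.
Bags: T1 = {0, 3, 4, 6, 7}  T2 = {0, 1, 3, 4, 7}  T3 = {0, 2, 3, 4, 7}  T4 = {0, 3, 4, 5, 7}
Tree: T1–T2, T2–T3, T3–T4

Checking the three conditions: (i) the bags cover all of {0, 1, 2, 3, 4, 5, 6, 7}; (ii) for each edge, some bag contains both endpoints; (iii) the bags containing any fixed vertex form a subtree. All hold, so the decomposition is valid with width 5 − 1 = 4.

Yes; width 4.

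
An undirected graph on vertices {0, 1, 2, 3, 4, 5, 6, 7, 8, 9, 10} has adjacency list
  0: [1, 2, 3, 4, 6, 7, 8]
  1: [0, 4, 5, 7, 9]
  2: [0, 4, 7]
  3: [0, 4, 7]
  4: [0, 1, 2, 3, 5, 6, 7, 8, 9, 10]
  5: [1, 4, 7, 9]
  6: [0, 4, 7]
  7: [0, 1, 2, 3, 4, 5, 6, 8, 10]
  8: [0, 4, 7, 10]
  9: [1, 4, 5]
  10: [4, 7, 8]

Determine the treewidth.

3

A width-3 tree decomposition is:
Bags: B1 = {0, 2, 4, 7}  B2 = {0, 4, 7, 8}  B3 = {0, 4, 6, 7}  B4 = {0, 3, 4, 7}  B5 = {0, 1, 4, 7}  B6 = {1, 4, 5, 7}  B7 = {1, 4, 5, 9}  B8 = {4, 7, 8, 10}
Tree: B1–B2, B1–B3, B1–B4, B3–B5, B5–B6, B6–B7, B2–B8
Each bag holds 4 vertices, so the decomposition has width 3, which upper-bounds the treewidth. On the other hand G contains the 4-clique {1, 4, 5, 9}. A clique must lie in a single bag of any decomposition, so no decomposition can have width below 3. The upper and lower bounds meet at 3, so that is the treewidth.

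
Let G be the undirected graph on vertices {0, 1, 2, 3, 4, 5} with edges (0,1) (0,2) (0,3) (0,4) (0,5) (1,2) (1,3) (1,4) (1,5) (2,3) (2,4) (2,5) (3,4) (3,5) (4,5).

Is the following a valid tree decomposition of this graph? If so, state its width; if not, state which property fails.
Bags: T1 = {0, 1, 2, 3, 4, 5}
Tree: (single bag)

Yes; width 5.

Every vertex of G appears in some bag (union = {0, 1, 2, 3, 4, 5}); every edge is covered by a bag; and for each vertex v the set of bags containing v is connected in the bag tree. The decomposition is therefore valid. The largest bag has 6 vertices, so the width is 5.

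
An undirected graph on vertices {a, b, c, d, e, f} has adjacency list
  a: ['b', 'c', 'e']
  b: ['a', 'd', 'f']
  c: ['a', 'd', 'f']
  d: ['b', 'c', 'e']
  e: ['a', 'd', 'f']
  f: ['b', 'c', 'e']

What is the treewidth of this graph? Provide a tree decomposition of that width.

Treewidth 3.
One such decomposition:
Bags: B1 = {a, b, c, e}  B2 = {b, c, d, e}  B3 = {b, c, e, f}
Tree: B1–B2, B2–B3

Every bag has size at most 4, so the width is 4 − 1 = 3 and tw(G) ≤ 3. For the lower bound: the 4 vertex sets {a,b}, {d,e}, {c}, {f} are disjoint, each induces a connected subgraph, and every pair is joined by at least one edge of G. Contracting each set to a single vertex therefore yields K_{4} as a minor, and since treewidth is minor-monotone, tw(G) ≥ tw(K_{4}) = 3. Combining the bounds, tw(G) = 3.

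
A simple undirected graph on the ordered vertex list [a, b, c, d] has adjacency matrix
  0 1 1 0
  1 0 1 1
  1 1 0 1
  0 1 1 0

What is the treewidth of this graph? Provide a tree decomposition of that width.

Treewidth 2.
One such decomposition:
Bags: B1 = {b, c, d}  B2 = {a, b, c}
Tree: B1–B2

Each bag holds 3 vertices, so the decomposition has width 2, which upper-bounds the treewidth. For the lower bound, the 3 vertices {b, c, d} are pairwise adjacent, and any tree decomposition puts a clique entirely inside one bag — forcing width ≥ 2. Combining the bounds, tw(G) = 2.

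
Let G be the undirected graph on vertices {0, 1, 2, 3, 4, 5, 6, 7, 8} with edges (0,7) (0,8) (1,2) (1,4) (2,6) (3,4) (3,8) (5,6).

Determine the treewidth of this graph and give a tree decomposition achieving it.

Treewidth 1.
One optimal decomposition is:
Bags: B1 = {5, 6}  B2 = {2, 6}  B3 = {1, 2}  B4 = {1, 4}  B5 = {3, 4}  B6 = {3, 8}  B7 = {0, 8}  B8 = {0, 7}
Tree: B1–B2, B2–B3, B3–B4, B4–B5, B5–B6, B6–B7, B7–B8

The largest bag has 2 vertices, giving width 1; this decomposition certifies tw(G) ≤ 1. G has an edge, so its treewidth is at least 1. Therefore the treewidth is 1.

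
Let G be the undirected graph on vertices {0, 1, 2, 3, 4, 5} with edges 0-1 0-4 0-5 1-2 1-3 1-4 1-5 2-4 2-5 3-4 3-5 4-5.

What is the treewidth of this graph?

3

A width-3 tree decomposition is:
Bags: B1 = {1, 3, 4, 5}  B2 = {1, 2, 4, 5}  B3 = {0, 1, 4, 5}
Tree: B1–B2, B2–B3
The largest bag has 4 vertices, giving width 3; this decomposition certifies tw(G) ≤ 3. For the lower bound, the 4 vertices {0, 1, 4, 5} are pairwise adjacent, and any tree decomposition puts a clique entirely inside one bag — forcing width ≥ 3. The upper and lower bounds meet at 3, so that is the treewidth.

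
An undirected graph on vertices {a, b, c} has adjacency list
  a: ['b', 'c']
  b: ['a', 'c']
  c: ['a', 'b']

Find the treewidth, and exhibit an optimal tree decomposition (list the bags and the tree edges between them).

Treewidth 2.
Bags: B1 = {a, b, c}
Tree: (single bag)

With just one bag of size 3, the width is 3 − 1 = 2, so tw(G) ≤ 2. For the lower bound, the 3 vertices {a, b, c} are pairwise adjacent, and any tree decomposition puts a clique entirely inside one bag — forcing width ≥ 2. Combining the bounds, tw(G) = 2.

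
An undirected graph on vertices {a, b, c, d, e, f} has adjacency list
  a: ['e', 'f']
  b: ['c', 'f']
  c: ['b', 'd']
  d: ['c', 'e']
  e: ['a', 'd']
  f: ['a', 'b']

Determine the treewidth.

A width-2 tree decomposition is:
Bags: B1 = {a, b, f}  B2 = {a, b, c}  B3 = {a, c, d}  B4 = {a, d, e}
Tree: B1–B2, B2–B3, B3–B4
Each bag holds 3 vertices, so the decomposition has width 2, which upper-bounds the treewidth. For the lower bound, G contains the cycle a–f–b–c–d–e–a, so G is not a forest; only forests have treewidth ≤ 1, hence tw(G) ≥ 2. The upper and lower bounds meet at 2, so that is the treewidth.

2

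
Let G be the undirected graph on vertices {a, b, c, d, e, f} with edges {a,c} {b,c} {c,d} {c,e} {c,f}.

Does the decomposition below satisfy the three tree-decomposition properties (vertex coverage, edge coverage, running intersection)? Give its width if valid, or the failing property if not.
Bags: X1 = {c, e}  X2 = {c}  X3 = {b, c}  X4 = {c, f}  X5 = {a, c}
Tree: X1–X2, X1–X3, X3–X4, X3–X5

No — vertex d appears in no bag.

A tree decomposition must satisfy three properties: every vertex lies in some bag; for every edge, both endpoints lie together in some bag; and for every vertex, the bags containing it form a connected subtree. Here vertex d appears in no bag, so the decomposition is invalid.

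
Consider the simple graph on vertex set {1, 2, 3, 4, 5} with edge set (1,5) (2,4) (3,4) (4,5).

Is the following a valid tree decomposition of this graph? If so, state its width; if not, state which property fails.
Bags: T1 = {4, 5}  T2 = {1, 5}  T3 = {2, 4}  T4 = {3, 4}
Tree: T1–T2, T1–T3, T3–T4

Checking the three conditions: (i) the bags cover all of {1, 2, 3, 4, 5}; (ii) for each edge, some bag contains both endpoints; (iii) the bags containing any fixed vertex form a subtree. All hold, so the decomposition is valid with width 2 − 1 = 1.

Yes; width 1.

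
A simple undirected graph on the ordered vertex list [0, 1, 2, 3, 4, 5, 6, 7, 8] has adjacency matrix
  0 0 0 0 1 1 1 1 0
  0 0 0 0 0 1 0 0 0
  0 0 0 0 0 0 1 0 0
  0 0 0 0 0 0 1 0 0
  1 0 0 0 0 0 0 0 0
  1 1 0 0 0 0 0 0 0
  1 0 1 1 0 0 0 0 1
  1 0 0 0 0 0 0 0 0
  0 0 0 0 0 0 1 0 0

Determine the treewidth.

1

A width-1 tree decomposition is:
Bags: B1 = {0, 5}  B2 = {0, 6}  B3 = {1, 5}  B4 = {6, 8}  B5 = {0, 4}  B6 = {2, 6}  B7 = {3, 6}  B8 = {0, 7}
Tree: B1–B2, B1–B3, B2–B4, B1–B5, B2–B6, B4–B7, B5–B8
The largest bag has 2 vertices, giving width 1; this decomposition certifies tw(G) ≤ 1. Since G has at least one edge (e.g. 0–5), it is not an edgeless graph, so tw(G) ≥ 1. Therefore the treewidth is 1.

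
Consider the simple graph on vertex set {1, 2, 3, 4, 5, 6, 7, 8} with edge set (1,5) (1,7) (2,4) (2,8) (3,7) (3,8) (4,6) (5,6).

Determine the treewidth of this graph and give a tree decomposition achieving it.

Treewidth 2.
One optimal decomposition is:
Bags: B1 = {2, 3, 8}  B2 = {2, 3, 4}  B3 = {3, 4, 6}  B4 = {3, 5, 6}  B5 = {1, 3, 5}  B6 = {1, 3, 7}
Tree: B1–B2, B2–B3, B3–B4, B4–B5, B5–B6

The largest bag has 3 vertices, giving width 2; this decomposition certifies tw(G) ≤ 2. For the lower bound, G contains the cycle 3–8–2–4–6–5–1–7–3, so G is not a forest; only forests have treewidth ≤ 1, hence tw(G) ≥ 2. The upper and lower bounds meet at 2, so that is the treewidth.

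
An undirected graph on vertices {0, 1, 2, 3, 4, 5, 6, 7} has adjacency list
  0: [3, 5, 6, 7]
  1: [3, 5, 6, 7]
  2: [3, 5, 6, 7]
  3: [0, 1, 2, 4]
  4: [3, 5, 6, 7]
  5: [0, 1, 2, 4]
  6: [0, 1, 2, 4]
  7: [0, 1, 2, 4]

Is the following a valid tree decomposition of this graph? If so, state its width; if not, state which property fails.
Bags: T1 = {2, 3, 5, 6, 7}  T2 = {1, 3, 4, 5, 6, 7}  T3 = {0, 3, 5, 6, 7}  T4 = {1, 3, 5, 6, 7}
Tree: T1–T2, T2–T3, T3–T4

No — bags containing vertex 1 are not connected in the tree.

A tree decomposition must satisfy three properties: every vertex lies in some bag; for every edge, both endpoints lie together in some bag; and for every vertex, the bags containing it form a connected subtree. Here bags containing vertex 1 are not connected in the tree, so the decomposition is invalid.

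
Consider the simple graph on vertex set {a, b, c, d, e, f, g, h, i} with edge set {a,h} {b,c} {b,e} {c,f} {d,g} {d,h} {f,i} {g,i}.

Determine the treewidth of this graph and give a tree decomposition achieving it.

Treewidth 1.
One optimal decomposition is:
Bags: B1 = {b, e}  B2 = {b, c}  B3 = {c, f}  B4 = {f, i}  B5 = {g, i}  B6 = {d, g}  B7 = {d, h}  B8 = {a, h}
Tree: B1–B2, B2–B3, B3–B4, B4–B5, B5–B6, B6–B7, B7–B8

Every bag has size at most 2, so the width is 2 − 1 = 1 and tw(G) ≤ 1. Since G has at least one edge (e.g. e–b), it is not an edgeless graph, so tw(G) ≥ 1. Hence tw(G) = 1 exactly.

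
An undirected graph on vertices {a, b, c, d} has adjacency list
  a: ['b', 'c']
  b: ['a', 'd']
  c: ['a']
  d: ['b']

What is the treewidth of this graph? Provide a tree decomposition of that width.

Each bag holds 2 vertices, so the decomposition has width 1, which upper-bounds the treewidth. Any graph with an edge has treewidth ≥ 1, and G has the edge a–b. Hence tw(G) = 1 exactly.

Treewidth 1.
Bags: B1 = {a, b}  B2 = {a, c}  B3 = {b, d}
Tree: B1–B2, B1–B3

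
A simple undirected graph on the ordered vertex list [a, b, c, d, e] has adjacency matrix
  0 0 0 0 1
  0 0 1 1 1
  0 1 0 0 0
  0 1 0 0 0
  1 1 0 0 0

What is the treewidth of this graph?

A width-1 tree decomposition is:
Bags: B1 = {b, e}  B2 = {a, e}  B3 = {b, d}  B4 = {b, c}
Tree: B1–B2, B1–B3, B3–B4
Every bag has size at most 2, so the width is 2 − 1 = 1 and tw(G) ≤ 1. Since G has at least one edge (e.g. b–e), it is not an edgeless graph, so tw(G) ≥ 1. The upper and lower bounds meet at 1, so that is the treewidth.

1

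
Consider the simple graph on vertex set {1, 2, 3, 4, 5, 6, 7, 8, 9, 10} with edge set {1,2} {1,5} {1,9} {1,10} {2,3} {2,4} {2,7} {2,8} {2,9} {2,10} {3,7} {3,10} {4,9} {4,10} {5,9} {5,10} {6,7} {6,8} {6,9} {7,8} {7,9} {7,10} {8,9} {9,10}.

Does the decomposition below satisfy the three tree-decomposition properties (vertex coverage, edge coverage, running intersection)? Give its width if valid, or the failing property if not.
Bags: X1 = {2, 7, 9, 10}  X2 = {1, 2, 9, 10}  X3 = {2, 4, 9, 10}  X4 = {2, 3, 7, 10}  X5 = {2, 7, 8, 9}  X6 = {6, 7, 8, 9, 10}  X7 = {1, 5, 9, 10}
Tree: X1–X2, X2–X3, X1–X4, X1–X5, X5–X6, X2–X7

No — bags containing vertex 10 are not connected in the tree.

A tree decomposition must satisfy three properties: every vertex lies in some bag; for every edge, both endpoints lie together in some bag; and for every vertex, the bags containing it form a connected subtree. Here bags containing vertex 10 are not connected in the tree, so the decomposition is invalid.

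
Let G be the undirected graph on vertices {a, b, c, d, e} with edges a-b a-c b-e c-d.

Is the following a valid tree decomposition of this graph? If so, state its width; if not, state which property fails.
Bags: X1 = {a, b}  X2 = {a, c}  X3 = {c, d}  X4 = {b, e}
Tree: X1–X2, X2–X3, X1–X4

Yes; width 1.

Checking the three conditions: (i) the bags cover all of {a, b, c, d, e}; (ii) for each edge, some bag contains both endpoints; (iii) the bags containing any fixed vertex form a subtree. All hold, so the decomposition is valid with width 2 − 1 = 1.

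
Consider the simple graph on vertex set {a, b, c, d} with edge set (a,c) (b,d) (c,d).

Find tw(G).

A width-1 tree decomposition is:
Bags: B1 = {c, d}  B2 = {b, d}  B3 = {a, c}
Tree: B1–B2, B1–B3
The largest bag has 2 vertices, giving width 1; this decomposition certifies tw(G) ≤ 1. G has an edge, so its treewidth is at least 1. Therefore the treewidth is 1.

1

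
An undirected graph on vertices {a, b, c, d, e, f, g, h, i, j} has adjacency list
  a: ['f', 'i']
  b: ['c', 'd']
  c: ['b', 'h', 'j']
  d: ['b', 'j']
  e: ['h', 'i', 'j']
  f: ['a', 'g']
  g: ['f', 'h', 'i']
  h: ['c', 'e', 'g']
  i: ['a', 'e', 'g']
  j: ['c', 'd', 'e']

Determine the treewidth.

A width-2 tree decomposition is:
Bags: B1 = {b, c, d}  B2 = {c, d, j}  B3 = {c, h, j}  B4 = {e, h, j}  B5 = {e, g, h}  B6 = {e, g, i}  B7 = {f, g, i}  B8 = {a, f, i}
Tree: B1–B2, B2–B3, B3–B4, B4–B5, B5–B6, B6–B7, B7–B8
The largest bag has 3 vertices, giving width 2; this decomposition certifies tw(G) ≤ 2. For the lower bound, G contains the cycle b–d–j–c–b, so G is not a forest; only forests have treewidth ≤ 1, hence tw(G) ≥ 2. Therefore the treewidth is 2.

2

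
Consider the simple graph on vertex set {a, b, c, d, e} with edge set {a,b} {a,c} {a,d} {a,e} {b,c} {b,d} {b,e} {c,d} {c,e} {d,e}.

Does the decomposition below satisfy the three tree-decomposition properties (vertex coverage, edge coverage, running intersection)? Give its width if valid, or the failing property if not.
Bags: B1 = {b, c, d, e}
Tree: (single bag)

No — vertex a appears in no bag.

A tree decomposition must satisfy three properties: every vertex lies in some bag; for every edge, both endpoints lie together in some bag; and for every vertex, the bags containing it form a connected subtree. Here vertex a appears in no bag, so the decomposition is invalid.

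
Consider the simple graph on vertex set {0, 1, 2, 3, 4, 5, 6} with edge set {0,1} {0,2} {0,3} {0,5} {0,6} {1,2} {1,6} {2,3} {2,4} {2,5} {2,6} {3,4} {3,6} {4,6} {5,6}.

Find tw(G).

A width-3 tree decomposition is:
Bags: B1 = {0, 2, 3, 6}  B2 = {0, 2, 5, 6}  B3 = {0, 1, 2, 6}  B4 = {2, 3, 4, 6}
Tree: B1–B2, B1–B3, B1–B4
Every bag has size at most 4, so the width is 4 − 1 = 3 and tw(G) ≤ 3. Conversely, {0, 1, 2, 6} is a clique of size 4, and the vertices of any clique must share a bag in every tree decomposition; so some bag has ≥ 4 vertices and tw(G) ≥ 3. The upper and lower bounds meet at 3, so that is the treewidth.

3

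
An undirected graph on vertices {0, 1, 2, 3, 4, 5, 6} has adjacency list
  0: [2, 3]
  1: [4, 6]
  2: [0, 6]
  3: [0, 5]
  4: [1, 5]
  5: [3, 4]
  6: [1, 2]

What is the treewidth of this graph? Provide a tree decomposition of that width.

Every bag has size at most 3, so the width is 3 − 1 = 2 and tw(G) ≤ 2. For the lower bound, G contains the cycle 0–2–6–1–4–5–3–0, so G is not a forest; only forests have treewidth ≤ 1, hence tw(G) ≥ 2. Combining the bounds, tw(G) = 2.

Treewidth 2.
One optimal decomposition is:
Bags: B1 = {0, 2, 6}  B2 = {0, 1, 6}  B3 = {0, 1, 4}  B4 = {0, 4, 5}  B5 = {0, 3, 5}
Tree: B1–B2, B2–B3, B3–B4, B4–B5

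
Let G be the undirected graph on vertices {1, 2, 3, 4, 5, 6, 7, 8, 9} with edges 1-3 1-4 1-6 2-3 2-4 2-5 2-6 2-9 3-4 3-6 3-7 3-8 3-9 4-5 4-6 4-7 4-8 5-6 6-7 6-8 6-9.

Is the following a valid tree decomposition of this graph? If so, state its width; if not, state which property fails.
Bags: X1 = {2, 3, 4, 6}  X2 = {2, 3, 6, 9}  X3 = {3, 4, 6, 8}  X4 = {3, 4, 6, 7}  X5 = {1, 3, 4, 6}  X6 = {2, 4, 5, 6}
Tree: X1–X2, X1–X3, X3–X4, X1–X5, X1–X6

Vertex coverage: the bags together contain {1, 2, 3, 4, 5, 6, 7, 8, 9}, the full vertex set. Edge coverage: each edge of G has both endpoints in at least one bag. Running intersection: for every vertex, the bags containing it form a connected subtree. All three properties hold, so this is a valid tree decomposition of width max|bag| − 1 = 3, and hence tw(G) ≤ 3.

Yes; width 3.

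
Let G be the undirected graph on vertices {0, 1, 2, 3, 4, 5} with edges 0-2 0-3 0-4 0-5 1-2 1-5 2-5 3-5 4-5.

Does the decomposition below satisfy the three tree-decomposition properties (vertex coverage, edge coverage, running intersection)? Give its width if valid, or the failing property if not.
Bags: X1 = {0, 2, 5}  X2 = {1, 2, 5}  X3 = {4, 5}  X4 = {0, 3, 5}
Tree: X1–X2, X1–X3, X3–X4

No — edge (0,4) lies in no bag.

A tree decomposition must satisfy three properties: every vertex lies in some bag; for every edge, both endpoints lie together in some bag; and for every vertex, the bags containing it form a connected subtree. Here edge (0,4) lies in no bag, so the decomposition is invalid.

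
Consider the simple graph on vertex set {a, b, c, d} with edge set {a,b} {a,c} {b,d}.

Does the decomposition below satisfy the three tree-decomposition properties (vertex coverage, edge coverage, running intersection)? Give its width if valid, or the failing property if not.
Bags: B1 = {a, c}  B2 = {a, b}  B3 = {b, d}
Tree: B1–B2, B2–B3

Yes; width 1.

Checking the three conditions: (i) the bags cover all of {a, b, c, d}; (ii) for each edge, some bag contains both endpoints; (iii) the bags containing any fixed vertex form a subtree. All hold, so the decomposition is valid with width 2 − 1 = 1.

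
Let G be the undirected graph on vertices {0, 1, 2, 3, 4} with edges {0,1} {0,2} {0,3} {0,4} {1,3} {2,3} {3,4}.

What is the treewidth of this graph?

A width-2 tree decomposition is:
Bags: B1 = {0, 1, 3}  B2 = {0, 3, 4}  B3 = {0, 2, 3}
Tree: B1–B2, B1–B3
Every bag has size at most 3, so the width is 3 − 1 = 2 and tw(G) ≤ 2. Conversely, {0, 1, 3} is a clique of size 3, and the vertices of any clique must share a bag in every tree decomposition; so some bag has ≥ 3 vertices and tw(G) ≥ 2. The upper and lower bounds meet at 2, so that is the treewidth.

2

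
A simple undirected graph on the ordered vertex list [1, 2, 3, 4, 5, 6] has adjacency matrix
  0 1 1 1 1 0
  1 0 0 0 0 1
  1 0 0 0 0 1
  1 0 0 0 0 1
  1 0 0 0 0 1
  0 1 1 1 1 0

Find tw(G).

2

A width-2 tree decomposition is:
Bags: B1 = {1, 4, 6}  B2 = {1, 5, 6}  B3 = {1, 3, 6}  B4 = {1, 2, 6}
Tree: B1–B2, B2–B3, B3–B4
The largest bag has 3 vertices, giving width 2; this decomposition certifies tw(G) ≤ 2. The edges 1–4–6–5–1 form a cycle, so G is not a tree and its treewidth is at least 2. Hence tw(G) = 2 exactly.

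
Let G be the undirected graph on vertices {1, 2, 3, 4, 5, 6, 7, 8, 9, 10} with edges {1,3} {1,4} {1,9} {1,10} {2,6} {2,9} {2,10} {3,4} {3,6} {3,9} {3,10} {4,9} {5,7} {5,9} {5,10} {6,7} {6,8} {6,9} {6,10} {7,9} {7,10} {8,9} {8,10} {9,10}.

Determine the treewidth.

A width-3 tree decomposition is:
Bags: B1 = {6, 7, 9, 10}  B2 = {3, 6, 9, 10}  B3 = {6, 8, 9, 10}  B4 = {1, 3, 9, 10}  B5 = {5, 7, 9, 10}  B6 = {1, 3, 4, 9}  B7 = {2, 6, 9, 10}
Tree: B1–B2, B1–B3, B2–B4, B1–B5, B4–B6, B1–B7
Every bag has size at most 4, so the width is 4 − 1 = 3 and tw(G) ≤ 3. On the other hand G contains the 4-clique {1, 3, 9, 10}. A clique must lie in a single bag of any decomposition, so no decomposition can have width below 3. Therefore the treewidth is 3.

3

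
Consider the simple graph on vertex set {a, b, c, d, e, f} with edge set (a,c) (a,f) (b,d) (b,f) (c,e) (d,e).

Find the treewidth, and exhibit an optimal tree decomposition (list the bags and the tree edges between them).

Every bag has size at most 3, so the width is 3 − 1 = 2 and tw(G) ≤ 2. The edges a–f–b–d–e–c–a form a cycle, so G is not a tree and its treewidth is at least 2. Therefore the treewidth is 2.

Treewidth 2.
One such decomposition:
Bags: B1 = {a, b, f}  B2 = {a, b, d}  B3 = {a, d, e}  B4 = {a, c, e}
Tree: B1–B2, B2–B3, B3–B4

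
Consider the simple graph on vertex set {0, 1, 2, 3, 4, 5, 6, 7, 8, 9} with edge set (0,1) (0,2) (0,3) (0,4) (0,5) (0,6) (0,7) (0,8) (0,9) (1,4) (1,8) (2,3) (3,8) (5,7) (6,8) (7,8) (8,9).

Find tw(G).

A width-2 tree decomposition is:
Bags: B1 = {0, 1, 8}  B2 = {0, 6, 8}  B3 = {0, 1, 4}  B4 = {0, 7, 8}  B5 = {0, 3, 8}  B6 = {0, 2, 3}  B7 = {0, 8, 9}  B8 = {0, 5, 7}
Tree: B1–B2, B1–B3, B2–B4, B4–B5, B5–B6, B5–B7, B4–B8
Every bag has size at most 3, so the width is 3 − 1 = 2 and tw(G) ≤ 2. On the other hand G contains the 3-clique {0, 1, 8}. A clique must lie in a single bag of any decomposition, so no decomposition can have width below 2. The upper and lower bounds meet at 2, so that is the treewidth.

2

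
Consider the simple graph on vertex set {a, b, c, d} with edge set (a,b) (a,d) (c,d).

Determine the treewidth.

1

A width-1 tree decomposition is:
Bags: B1 = {a, d}  B2 = {c, d}  B3 = {a, b}
Tree: B1–B2, B1–B3
Every bag has size at most 2, so the width is 2 − 1 = 1 and tw(G) ≤ 1. Any graph with an edge has treewidth ≥ 1, and G has the edge d–a. Hence tw(G) = 1 exactly.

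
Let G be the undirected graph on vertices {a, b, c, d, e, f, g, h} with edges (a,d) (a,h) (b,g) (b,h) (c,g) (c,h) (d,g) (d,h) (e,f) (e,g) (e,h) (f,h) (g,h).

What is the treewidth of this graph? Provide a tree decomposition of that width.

Each bag holds 3 vertices, so the decomposition has width 2, which upper-bounds the treewidth. For the lower bound, the 3 vertices {d, g, h} are pairwise adjacent, and any tree decomposition puts a clique entirely inside one bag — forcing width ≥ 2. Hence tw(G) = 2 exactly.

Treewidth 2.
One such decomposition:
Bags: B1 = {e, g, h}  B2 = {e, f, h}  B3 = {c, g, h}  B4 = {b, g, h}  B5 = {d, g, h}  B6 = {a, d, h}
Tree: B1–B2, B1–B3, B1–B4, B4–B5, B5–B6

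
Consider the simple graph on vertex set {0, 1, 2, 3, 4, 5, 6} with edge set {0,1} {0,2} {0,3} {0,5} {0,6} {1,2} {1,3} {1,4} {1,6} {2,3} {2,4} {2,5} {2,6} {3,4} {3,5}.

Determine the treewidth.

3

A width-3 tree decomposition is:
Bags: B1 = {0, 1, 2, 3}  B2 = {0, 2, 3, 5}  B3 = {0, 1, 2, 6}  B4 = {1, 2, 3, 4}
Tree: B1–B2, B1–B3, B1–B4
Every bag has size at most 4, so the width is 4 − 1 = 3 and tw(G) ≤ 3. On the other hand G contains the 4-clique {0, 1, 2, 3}. A clique must lie in a single bag of any decomposition, so no decomposition can have width below 3. Therefore the treewidth is 3.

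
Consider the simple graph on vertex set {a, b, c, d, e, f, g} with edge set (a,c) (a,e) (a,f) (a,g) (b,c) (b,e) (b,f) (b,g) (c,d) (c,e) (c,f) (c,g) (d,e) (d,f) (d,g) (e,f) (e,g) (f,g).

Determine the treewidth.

4

A width-4 tree decomposition is:
Bags: B1 = {c, d, e, f, g}  B2 = {a, c, e, f, g}  B3 = {b, c, e, f, g}
Tree: B1–B2, B2–B3
Every bag has size at most 5, so the width is 5 − 1 = 4 and tw(G) ≤ 4. For the lower bound, the 5 vertices {c, d, e, f, g} are pairwise adjacent, and any tree decomposition puts a clique entirely inside one bag — forcing width ≥ 4. Therefore the treewidth is 4.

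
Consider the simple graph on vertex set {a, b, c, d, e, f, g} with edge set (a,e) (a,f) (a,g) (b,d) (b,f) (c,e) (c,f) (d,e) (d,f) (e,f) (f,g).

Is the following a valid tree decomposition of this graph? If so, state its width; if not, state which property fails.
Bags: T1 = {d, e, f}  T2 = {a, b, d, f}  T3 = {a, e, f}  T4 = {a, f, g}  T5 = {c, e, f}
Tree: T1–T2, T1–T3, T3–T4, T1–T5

A tree decomposition must satisfy three properties: every vertex lies in some bag; for every edge, both endpoints lie together in some bag; and for every vertex, the bags containing it form a connected subtree. Here bags containing vertex a are not connected in the tree, so the decomposition is invalid.

No — bags containing vertex a are not connected in the tree.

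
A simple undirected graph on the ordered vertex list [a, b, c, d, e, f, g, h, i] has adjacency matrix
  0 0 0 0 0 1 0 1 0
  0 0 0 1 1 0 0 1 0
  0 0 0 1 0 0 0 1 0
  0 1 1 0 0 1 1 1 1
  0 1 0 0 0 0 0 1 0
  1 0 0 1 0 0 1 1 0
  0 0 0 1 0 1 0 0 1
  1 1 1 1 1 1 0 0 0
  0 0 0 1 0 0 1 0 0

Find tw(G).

A width-2 tree decomposition is:
Bags: B1 = {d, f, h}  B2 = {b, d, h}  B3 = {d, f, g}  B4 = {a, f, h}  B5 = {d, g, i}  B6 = {b, e, h}  B7 = {c, d, h}
Tree: B1–B2, B1–B3, B1–B4, B3–B5, B2–B6, B2–B7
The largest bag has 3 vertices, giving width 2; this decomposition certifies tw(G) ≤ 2. For the lower bound, the 3 vertices {d, f, g} are pairwise adjacent, and any tree decomposition puts a clique entirely inside one bag — forcing width ≥ 2. Therefore the treewidth is 2.

2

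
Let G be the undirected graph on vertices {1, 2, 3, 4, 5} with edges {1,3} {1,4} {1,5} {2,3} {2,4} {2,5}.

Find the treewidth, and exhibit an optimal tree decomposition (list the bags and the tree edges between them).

Treewidth 2.
Bags: B1 = {1, 2, 4}  B2 = {1, 2, 5}  B3 = {1, 2, 3}
Tree: B1–B2, B2–B3

Every bag has size at most 3, so the width is 3 − 1 = 2 and tw(G) ≤ 2. Since 4–2–5–1–4 is a cycle in G, G is not acyclic. Forests are exactly the graphs of treewidth ≤ 1, so tw(G) ≥ 2. Combining the bounds, tw(G) = 2.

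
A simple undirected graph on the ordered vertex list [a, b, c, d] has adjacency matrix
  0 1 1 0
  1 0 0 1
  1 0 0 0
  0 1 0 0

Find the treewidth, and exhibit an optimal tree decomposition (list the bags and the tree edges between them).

Each bag holds 2 vertices, so the decomposition has width 1, which upper-bounds the treewidth. Since G has at least one edge (e.g. a–b), it is not an edgeless graph, so tw(G) ≥ 1. Combining the bounds, tw(G) = 1.

Treewidth 1.
One optimal decomposition is:
Bags: B1 = {a, b}  B2 = {b, d}  B3 = {a, c}
Tree: B1–B2, B1–B3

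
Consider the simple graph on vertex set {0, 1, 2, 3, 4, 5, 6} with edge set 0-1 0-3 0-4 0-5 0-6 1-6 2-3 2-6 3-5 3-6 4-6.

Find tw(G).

2

A width-2 tree decomposition is:
Bags: B1 = {2, 3, 6}  B2 = {0, 3, 6}  B3 = {0, 4, 6}  B4 = {0, 3, 5}  B5 = {0, 1, 6}
Tree: B1–B2, B2–B3, B2–B4, B3–B5
Every bag has size at most 3, so the width is 3 − 1 = 2 and tw(G) ≤ 2. Conversely, {0, 3, 5} is a clique of size 3, and the vertices of any clique must share a bag in every tree decomposition; so some bag has ≥ 3 vertices and tw(G) ≥ 2. Combining the bounds, tw(G) = 2.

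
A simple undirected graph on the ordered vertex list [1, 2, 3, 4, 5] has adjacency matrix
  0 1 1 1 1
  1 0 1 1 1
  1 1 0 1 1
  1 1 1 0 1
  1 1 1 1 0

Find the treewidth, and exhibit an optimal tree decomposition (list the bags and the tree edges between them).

With just one bag of size 5, the width is 5 − 1 = 4, so tw(G) ≤ 4. For the lower bound, the 5 vertices {1, 2, 3, 4, 5} are pairwise adjacent, and any tree decomposition puts a clique entirely inside one bag — forcing width ≥ 4. The upper and lower bounds meet at 4, so that is the treewidth.

Treewidth 4.
Bags: B1 = {1, 2, 3, 4, 5}
Tree: (single bag)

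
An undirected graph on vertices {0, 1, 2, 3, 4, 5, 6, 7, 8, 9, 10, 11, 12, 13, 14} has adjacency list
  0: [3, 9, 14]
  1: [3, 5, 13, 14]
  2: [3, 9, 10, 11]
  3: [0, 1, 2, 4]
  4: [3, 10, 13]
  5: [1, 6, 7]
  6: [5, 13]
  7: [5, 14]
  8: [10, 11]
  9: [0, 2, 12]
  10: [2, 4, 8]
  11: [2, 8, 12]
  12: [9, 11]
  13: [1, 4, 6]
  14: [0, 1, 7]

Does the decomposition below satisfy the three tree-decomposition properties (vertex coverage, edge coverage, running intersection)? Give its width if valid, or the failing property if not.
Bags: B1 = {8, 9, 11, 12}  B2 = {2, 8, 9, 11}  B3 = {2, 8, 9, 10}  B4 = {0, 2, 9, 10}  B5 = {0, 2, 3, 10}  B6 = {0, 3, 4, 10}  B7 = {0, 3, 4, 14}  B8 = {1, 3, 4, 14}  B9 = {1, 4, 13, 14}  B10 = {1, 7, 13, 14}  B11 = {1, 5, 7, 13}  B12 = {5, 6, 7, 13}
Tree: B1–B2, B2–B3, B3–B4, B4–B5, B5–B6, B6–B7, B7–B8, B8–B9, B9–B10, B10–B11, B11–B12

Yes; width 3.

Vertex coverage: the bags together contain {0, 1, 2, 3, 4, 5, 6, 7, 8, 9, 10, 11, 12, 13, 14}, the full vertex set. Edge coverage: each edge of G has both endpoints in at least one bag. Running intersection: for every vertex, the bags containing it form a connected subtree. All three properties hold, so this is a valid tree decomposition of width max|bag| − 1 = 3, and hence tw(G) ≤ 3.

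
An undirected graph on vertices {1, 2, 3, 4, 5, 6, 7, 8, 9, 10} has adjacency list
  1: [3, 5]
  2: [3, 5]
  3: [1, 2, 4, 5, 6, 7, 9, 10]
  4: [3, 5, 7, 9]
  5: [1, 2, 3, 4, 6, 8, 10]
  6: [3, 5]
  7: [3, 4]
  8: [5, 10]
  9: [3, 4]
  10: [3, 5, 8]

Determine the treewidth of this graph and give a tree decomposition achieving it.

The largest bag has 3 vertices, giving width 2; this decomposition certifies tw(G) ≤ 2. For the lower bound, the 3 vertices {5, 8, 10} are pairwise adjacent, and any tree decomposition puts a clique entirely inside one bag — forcing width ≥ 2. Hence tw(G) = 2 exactly.

Treewidth 2.
One optimal decomposition is:
Bags: B1 = {3, 5, 10}  B2 = {3, 4, 5}  B3 = {5, 8, 10}  B4 = {1, 3, 5}  B5 = {3, 4, 7}  B6 = {2, 3, 5}  B7 = {3, 4, 9}  B8 = {3, 5, 6}
Tree: B1–B2, B1–B3, B1–B4, B2–B5, B2–B6, B2–B7, B1–B8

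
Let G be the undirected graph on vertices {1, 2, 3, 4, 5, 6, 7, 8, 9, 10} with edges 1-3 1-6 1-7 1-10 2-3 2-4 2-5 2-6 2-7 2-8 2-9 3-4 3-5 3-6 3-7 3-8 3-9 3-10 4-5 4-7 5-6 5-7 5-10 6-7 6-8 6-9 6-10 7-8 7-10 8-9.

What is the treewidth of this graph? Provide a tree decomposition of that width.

Treewidth 4.
Bags: B1 = {2, 3, 5, 6, 7}  B2 = {3, 5, 6, 7, 10}  B3 = {1, 3, 6, 7, 10}  B4 = {2, 3, 6, 7, 8}  B5 = {2, 3, 4, 5, 7}  B6 = {2, 3, 6, 8, 9}
Tree: B1–B2, B2–B3, B1–B4, B1–B5, B4–B6

The largest bag has 5 vertices, giving width 4; this decomposition certifies tw(G) ≤ 4. On the other hand G contains the 5-clique {2, 3, 4, 5, 7}. A clique must lie in a single bag of any decomposition, so no decomposition can have width below 4. The upper and lower bounds meet at 4, so that is the treewidth.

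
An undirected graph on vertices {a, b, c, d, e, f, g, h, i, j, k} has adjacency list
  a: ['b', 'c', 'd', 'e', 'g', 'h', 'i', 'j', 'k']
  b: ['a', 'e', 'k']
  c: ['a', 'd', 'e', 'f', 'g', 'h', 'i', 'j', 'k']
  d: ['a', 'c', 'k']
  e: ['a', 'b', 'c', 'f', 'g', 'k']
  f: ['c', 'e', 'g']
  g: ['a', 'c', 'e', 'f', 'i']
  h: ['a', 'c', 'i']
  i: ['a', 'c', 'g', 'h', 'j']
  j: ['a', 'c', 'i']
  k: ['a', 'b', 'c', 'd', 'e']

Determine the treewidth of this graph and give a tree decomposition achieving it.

Treewidth 3.
Bags: B1 = {a, c, e, g}  B2 = {a, c, e, k}  B3 = {a, b, e, k}  B4 = {a, c, g, i}  B5 = {a, c, d, k}  B6 = {c, e, f, g}  B7 = {a, c, h, i}  B8 = {a, c, i, j}
Tree: B1–B2, B2–B3, B1–B4, B2–B5, B1–B6, B4–B7, B7–B8

The largest bag has 4 vertices, giving width 3; this decomposition certifies tw(G) ≤ 3. For the lower bound, the 4 vertices {a, c, d, k} are pairwise adjacent, and any tree decomposition puts a clique entirely inside one bag — forcing width ≥ 3. Therefore the treewidth is 3.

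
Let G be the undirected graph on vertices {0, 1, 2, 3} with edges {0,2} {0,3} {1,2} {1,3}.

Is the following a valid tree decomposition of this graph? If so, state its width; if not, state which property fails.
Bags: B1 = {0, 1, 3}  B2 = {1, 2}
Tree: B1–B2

A tree decomposition must satisfy three properties: every vertex lies in some bag; for every edge, both endpoints lie together in some bag; and for every vertex, the bags containing it form a connected subtree. Here edge (0,2) lies in no bag, so the decomposition is invalid.

No — edge (0,2) lies in no bag.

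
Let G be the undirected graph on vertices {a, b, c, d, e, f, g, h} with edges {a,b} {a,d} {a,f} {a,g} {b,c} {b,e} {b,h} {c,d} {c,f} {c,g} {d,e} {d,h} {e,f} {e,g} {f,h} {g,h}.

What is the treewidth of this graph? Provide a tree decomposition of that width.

Treewidth 4.
One optimal decomposition is:
Bags: B1 = {b, c, d, f, g}  B2 = {b, d, e, f, g}  B3 = {a, b, d, f, g}  B4 = {b, d, f, g, h}
Tree: B1–B2, B2–B3, B3–B4

Each bag holds 5 vertices, so the decomposition has width 4, which upper-bounds the treewidth. For the lower bound: the 5 vertex sets {b,c}, {d,e}, {a,f}, {g}, {h} are disjoint, each induces a connected subgraph, and every pair is joined by at least one edge of G. Contracting each set to a single vertex therefore yields K_{5} as a minor, and since treewidth is minor-monotone, tw(G) ≥ tw(K_{5}) = 4. The upper and lower bounds meet at 4, so that is the treewidth.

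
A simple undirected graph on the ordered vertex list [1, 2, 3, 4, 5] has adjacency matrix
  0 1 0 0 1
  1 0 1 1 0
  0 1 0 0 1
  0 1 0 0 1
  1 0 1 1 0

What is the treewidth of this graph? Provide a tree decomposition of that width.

Treewidth 2.
Bags: B1 = {1, 2, 5}  B2 = {2, 4, 5}  B3 = {2, 3, 5}
Tree: B1–B2, B2–B3

Every bag has size at most 3, so the width is 3 − 1 = 2 and tw(G) ≤ 2. For the lower bound, G contains the cycle 1–5–4–2–1, so G is not a forest; only forests have treewidth ≤ 1, hence tw(G) ≥ 2. Hence tw(G) = 2 exactly.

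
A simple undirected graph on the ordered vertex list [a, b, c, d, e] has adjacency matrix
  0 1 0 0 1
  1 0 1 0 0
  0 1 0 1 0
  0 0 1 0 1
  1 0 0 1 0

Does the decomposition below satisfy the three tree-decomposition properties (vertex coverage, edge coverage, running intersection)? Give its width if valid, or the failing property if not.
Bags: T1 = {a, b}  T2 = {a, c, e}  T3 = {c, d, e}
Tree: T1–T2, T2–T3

No — edge (c,b) lies in no bag.

A tree decomposition must satisfy three properties: every vertex lies in some bag; for every edge, both endpoints lie together in some bag; and for every vertex, the bags containing it form a connected subtree. Here edge (c,b) lies in no bag, so the decomposition is invalid.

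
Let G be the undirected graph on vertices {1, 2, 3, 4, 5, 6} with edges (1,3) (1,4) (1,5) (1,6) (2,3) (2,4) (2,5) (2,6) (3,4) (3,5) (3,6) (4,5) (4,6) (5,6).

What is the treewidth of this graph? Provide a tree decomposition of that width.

The largest bag has 5 vertices, giving width 4; this decomposition certifies tw(G) ≤ 4. Conversely, {1, 3, 4, 5, 6} is a clique of size 5, and the vertices of any clique must share a bag in every tree decomposition; so some bag has ≥ 5 vertices and tw(G) ≥ 4. Hence tw(G) = 4 exactly.

Treewidth 4.
One optimal decomposition is:
Bags: B1 = {1, 3, 4, 5, 6}  B2 = {2, 3, 4, 5, 6}
Tree: B1–B2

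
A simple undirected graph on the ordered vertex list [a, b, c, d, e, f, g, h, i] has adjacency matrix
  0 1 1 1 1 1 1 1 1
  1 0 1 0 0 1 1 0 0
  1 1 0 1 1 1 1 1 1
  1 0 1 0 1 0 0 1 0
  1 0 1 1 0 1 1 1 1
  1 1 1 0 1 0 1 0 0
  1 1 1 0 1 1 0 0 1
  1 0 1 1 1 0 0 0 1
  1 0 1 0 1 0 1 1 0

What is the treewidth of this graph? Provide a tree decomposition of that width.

Treewidth 4.
One optimal decomposition is:
Bags: B1 = {a, c, e, h, i}  B2 = {a, c, e, g, i}  B3 = {a, c, d, e, h}  B4 = {a, c, e, f, g}  B5 = {a, b, c, f, g}
Tree: B1–B2, B1–B3, B2–B4, B4–B5

The largest bag has 5 vertices, giving width 4; this decomposition certifies tw(G) ≤ 4. For the lower bound, the 5 vertices {a, c, d, e, h} are pairwise adjacent, and any tree decomposition puts a clique entirely inside one bag — forcing width ≥ 4. The upper and lower bounds meet at 4, so that is the treewidth.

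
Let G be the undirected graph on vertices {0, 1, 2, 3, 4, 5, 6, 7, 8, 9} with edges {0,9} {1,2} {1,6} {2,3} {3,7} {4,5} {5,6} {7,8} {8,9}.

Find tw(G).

A width-1 tree decomposition is:
Bags: B1 = {0, 9}  B2 = {8, 9}  B3 = {7, 8}  B4 = {3, 7}  B5 = {2, 3}  B6 = {1, 2}  B7 = {1, 6}  B8 = {5, 6}  B9 = {4, 5}
Tree: B1–B2, B2–B3, B3–B4, B4–B5, B5–B6, B6–B7, B7–B8, B8–B9
The largest bag has 2 vertices, giving width 1; this decomposition certifies tw(G) ≤ 1. Since G has at least one edge (e.g. 0–9), it is not an edgeless graph, so tw(G) ≥ 1. The upper and lower bounds meet at 1, so that is the treewidth.

1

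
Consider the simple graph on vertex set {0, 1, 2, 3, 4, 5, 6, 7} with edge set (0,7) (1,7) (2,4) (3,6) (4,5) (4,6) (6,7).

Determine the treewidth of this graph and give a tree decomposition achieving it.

Every bag has size at most 2, so the width is 2 − 1 = 1 and tw(G) ≤ 1. G has an edge, so its treewidth is at least 1. Therefore the treewidth is 1.

Treewidth 1.
One such decomposition:
Bags: B1 = {1, 7}  B2 = {6, 7}  B3 = {4, 6}  B4 = {3, 6}  B5 = {0, 7}  B6 = {4, 5}  B7 = {2, 4}
Tree: B1–B2, B2–B3, B3–B4, B1–B5, B3–B6, B6–B7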